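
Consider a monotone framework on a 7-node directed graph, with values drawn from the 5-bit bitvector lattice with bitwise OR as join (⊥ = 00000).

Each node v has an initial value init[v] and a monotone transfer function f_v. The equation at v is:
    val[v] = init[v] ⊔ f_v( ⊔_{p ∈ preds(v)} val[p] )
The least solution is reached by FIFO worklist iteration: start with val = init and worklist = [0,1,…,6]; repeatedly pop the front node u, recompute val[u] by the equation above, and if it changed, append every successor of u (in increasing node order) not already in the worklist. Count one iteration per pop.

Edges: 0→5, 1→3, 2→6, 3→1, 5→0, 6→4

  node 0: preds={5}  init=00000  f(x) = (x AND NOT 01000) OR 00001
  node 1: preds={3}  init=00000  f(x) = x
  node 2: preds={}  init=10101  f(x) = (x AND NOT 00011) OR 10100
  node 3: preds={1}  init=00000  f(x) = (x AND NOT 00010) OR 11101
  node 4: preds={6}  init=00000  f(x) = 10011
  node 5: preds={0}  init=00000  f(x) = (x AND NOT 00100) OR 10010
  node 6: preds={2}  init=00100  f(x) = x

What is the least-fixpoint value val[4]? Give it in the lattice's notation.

Iteration log — 12 steps:
  step 1. node 0  ⊔preds=00000  new=00001  old=00000  +wl: 
  step 2. node 1  ⊔preds=00000  new=00000  stable
  step 3. node 2  ⊔preds=00000  new=10101  stable
  step 4. node 3  ⊔preds=00000  new=11101  old=00000  +wl: 1
  step 5. node 4  ⊔preds=00100  new=10011  old=00000  +wl: 
  step 6. node 5  ⊔preds=00001  new=10011  old=00000  +wl: 0
  step 7. node 6  ⊔preds=10101  new=10101  old=00100  +wl: 4
  step 8. node 1  ⊔preds=11101  new=11101  old=00000  +wl: 3
  step 9. node 0  ⊔preds=10011  new=10011  old=00001  +wl: 5
  step 10. node 4  ⊔preds=10101  new=10011  stable
  step 11. node 3  ⊔preds=11101  new=11101  stable
  step 12. node 5  ⊔preds=10011  new=10011  stable

Least fixpoint reached:
  node 0: 10011
  node 1: 11101
  node 2: 10101
  node 3: 11101
  node 4: 10011
  node 5: 10011
  node 6: 10101

10011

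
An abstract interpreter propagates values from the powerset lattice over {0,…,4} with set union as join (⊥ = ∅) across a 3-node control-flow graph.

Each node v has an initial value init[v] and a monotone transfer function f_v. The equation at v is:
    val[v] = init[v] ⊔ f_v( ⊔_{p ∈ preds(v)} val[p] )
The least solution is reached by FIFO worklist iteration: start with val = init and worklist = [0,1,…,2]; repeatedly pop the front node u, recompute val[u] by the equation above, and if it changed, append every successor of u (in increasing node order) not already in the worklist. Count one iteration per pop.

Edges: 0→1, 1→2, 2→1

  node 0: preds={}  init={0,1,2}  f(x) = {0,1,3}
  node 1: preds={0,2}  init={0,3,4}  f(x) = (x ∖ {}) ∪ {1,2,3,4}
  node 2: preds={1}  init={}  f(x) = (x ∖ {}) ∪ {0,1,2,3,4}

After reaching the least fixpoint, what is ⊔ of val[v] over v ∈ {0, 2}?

Trace (4 dequeues):
  [1] u=0 | in {} | out {0,1,2,3} | prev {0,1,2} | push {}
  [2] u=1 | in {0,1,2,3} | out {0,1,2,3,4} | prev {0,3,4} | push {}
  [3] u=2 | in {0,1,2,3,4} | out {0,1,2,3,4} | prev {} | push {1}
  [4] u=1 | in {0,1,2,3,4} | out {0,1,2,3,4} | ==

Converged values:
  [0] {0,1,2,3}
  [1] {0,1,2,3,4}
  [2] {0,1,2,3,4}

{0,1,2,3,4}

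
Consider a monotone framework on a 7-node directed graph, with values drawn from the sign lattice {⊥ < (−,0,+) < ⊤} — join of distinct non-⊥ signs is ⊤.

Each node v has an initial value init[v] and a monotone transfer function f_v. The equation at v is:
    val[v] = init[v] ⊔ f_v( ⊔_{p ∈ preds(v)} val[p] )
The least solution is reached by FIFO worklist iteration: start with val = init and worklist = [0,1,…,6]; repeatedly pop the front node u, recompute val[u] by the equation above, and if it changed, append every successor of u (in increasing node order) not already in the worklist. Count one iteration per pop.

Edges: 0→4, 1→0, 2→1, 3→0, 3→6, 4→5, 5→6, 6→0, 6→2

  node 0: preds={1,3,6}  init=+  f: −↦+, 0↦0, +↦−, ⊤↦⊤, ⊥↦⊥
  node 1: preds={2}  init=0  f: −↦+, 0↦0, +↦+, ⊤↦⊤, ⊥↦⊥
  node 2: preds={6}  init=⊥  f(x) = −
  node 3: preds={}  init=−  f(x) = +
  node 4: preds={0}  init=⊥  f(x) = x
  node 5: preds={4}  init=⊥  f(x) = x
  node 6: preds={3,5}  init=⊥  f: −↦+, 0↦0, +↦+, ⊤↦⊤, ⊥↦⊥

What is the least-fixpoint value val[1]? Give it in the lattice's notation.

Trace (10 dequeues):
  [1] u=0 | in ⊤ | out ⊤ | prev + | push {}
  [2] u=1 | in ⊥ | out 0 | ==
  [3] u=2 | in ⊥ | out − | prev ⊥ | push {1}
  [4] u=3 | in ⊥ | out ⊤ | prev − | push {0}
  [5] u=4 | in ⊤ | out ⊤ | prev ⊥ | push {}
  [6] u=5 | in ⊤ | out ⊤ | prev ⊥ | push {}
  [7] u=6 | in ⊤ | out ⊤ | prev ⊥ | push {2}
  [8] u=1 | in − | out ⊤ | prev 0 | push {}
  [9] u=0 | in ⊤ | out ⊤ | ==
  [10] u=2 | in ⊤ | out − | ==

Converged values:
  [0] ⊤
  [1] ⊤
  [2] −
  [3] ⊤
  [4] ⊤
  [5] ⊤
  [6] ⊤

⊤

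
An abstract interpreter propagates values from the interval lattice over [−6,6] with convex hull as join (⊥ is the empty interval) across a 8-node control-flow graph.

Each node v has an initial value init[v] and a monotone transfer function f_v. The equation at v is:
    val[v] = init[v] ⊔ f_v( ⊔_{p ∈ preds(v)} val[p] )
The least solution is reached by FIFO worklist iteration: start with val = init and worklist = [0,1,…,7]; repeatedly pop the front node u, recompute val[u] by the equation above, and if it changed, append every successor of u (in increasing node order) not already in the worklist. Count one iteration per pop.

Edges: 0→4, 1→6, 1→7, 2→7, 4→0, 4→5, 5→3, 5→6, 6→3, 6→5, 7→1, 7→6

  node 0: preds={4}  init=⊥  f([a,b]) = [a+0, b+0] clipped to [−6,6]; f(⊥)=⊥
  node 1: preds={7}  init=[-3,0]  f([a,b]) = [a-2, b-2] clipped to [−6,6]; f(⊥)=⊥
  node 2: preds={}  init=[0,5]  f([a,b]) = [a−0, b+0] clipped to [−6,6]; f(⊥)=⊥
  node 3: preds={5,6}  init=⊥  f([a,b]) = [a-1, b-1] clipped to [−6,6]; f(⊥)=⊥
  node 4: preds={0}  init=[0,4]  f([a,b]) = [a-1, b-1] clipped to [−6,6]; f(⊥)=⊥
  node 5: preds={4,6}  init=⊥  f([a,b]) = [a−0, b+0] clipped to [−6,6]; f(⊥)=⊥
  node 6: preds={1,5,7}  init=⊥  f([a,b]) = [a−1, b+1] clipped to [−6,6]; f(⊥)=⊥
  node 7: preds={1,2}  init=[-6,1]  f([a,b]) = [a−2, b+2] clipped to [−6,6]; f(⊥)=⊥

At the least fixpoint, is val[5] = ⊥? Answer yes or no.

no

Worklist (33 pops):
  #1 pop 0: in=[0,4] → [0,4] (was ⊥); enqueue []
  #2 pop 1: in=[-6,1] → [-6,0] (was [-3,0]); enqueue []
  #3 pop 2: in=⊥ → [0,5] (no change)
  #4 pop 3: in=⊥ → ⊥ (no change)
  #5 pop 4: in=[0,4] → [-1,4] (was [0,4]); enqueue [0]
  #6 pop 5: in=[-1,4] → [-1,4] (was ⊥); enqueue [3]
  #7 pop 6: in=[-6,4] → [-6,5] (was ⊥); enqueue [5]
  #8 pop 7: in=[-6,5] → [-6,6] (was [-6,1]); enqueue [1,6]
  #9 pop 0: in=[-1,4] → [-1,4] (was [0,4]); enqueue [4]
  #10 pop 3: in=[-6,5] → [-6,4] (was ⊥); enqueue []
  #11 pop 5: in=[-6,5] → [-6,5] (was [-1,4]); enqueue [3]
  #12 pop 1: in=[-6,6] → [-6,4] (was [-6,0]); enqueue [7]
  #13 pop 6: in=[-6,6] → [-6,6] (was [-6,5]); enqueue [5]
  #14 pop 4: in=[-1,4] → [-2,4] (was [-1,4]); enqueue [0]
  #15 pop 3: in=[-6,6] → [-6,5] (was [-6,4]); enqueue []
  #16 pop 7: in=[-6,5] → [-6,6] (no change)
  #17 pop 5: in=[-6,6] → [-6,6] (was [-6,5]); enqueue [3,6]
  #18 pop 0: in=[-2,4] → [-2,4] (was [-1,4]); enqueue [4]
  #19 pop 3: in=[-6,6] → [-6,5] (no change)
  #20 pop 6: in=[-6,6] → [-6,6] (no change)
  #21 pop 4: in=[-2,4] → [-3,4] (was [-2,4]); enqueue [0,5]
  #22 pop 0: in=[-3,4] → [-3,4] (was [-2,4]); enqueue [4]
  #23 pop 5: in=[-6,6] → [-6,6] (no change)
  #24 pop 4: in=[-3,4] → [-4,4] (was [-3,4]); enqueue [0,5]
  #25 pop 0: in=[-4,4] → [-4,4] (was [-3,4]); enqueue [4]
  #26 pop 5: in=[-6,6] → [-6,6] (no change)
  #27 pop 4: in=[-4,4] → [-5,4] (was [-4,4]); enqueue [0,5]
  #28 pop 0: in=[-5,4] → [-5,4] (was [-4,4]); enqueue [4]
  #29 pop 5: in=[-6,6] → [-6,6] (no change)
  #30 pop 4: in=[-5,4] → [-6,4] (was [-5,4]); enqueue [0,5]
  #31 pop 0: in=[-6,4] → [-6,4] (was [-5,4]); enqueue [4]
  #32 pop 5: in=[-6,6] → [-6,6] (no change)
  #33 pop 4: in=[-6,4] → [-6,4] (no change)

Fixpoint:
  val[0] = [-6,4]
  val[1] = [-6,4]
  val[2] = [0,5]
  val[3] = [-6,5]
  val[4] = [-6,4]
  val[5] = [-6,6]
  val[6] = [-6,6]
  val[7] = [-6,6]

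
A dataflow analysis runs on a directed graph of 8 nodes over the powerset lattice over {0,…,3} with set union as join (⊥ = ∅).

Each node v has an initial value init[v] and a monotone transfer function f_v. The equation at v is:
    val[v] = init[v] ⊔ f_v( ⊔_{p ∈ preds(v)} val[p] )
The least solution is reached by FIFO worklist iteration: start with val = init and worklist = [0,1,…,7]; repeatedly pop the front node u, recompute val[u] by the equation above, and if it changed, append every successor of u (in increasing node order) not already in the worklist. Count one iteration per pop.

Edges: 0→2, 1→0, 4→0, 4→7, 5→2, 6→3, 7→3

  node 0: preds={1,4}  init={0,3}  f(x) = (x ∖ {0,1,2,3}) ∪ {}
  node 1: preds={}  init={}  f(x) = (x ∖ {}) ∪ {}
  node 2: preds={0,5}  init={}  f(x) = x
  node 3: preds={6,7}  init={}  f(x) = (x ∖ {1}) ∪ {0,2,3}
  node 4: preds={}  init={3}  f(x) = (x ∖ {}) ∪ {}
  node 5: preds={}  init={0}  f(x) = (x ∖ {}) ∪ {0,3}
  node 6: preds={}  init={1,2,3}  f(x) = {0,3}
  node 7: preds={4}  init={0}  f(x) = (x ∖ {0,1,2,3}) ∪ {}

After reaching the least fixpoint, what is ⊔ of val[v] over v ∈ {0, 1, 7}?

Worklist (10 pops):
  #1 pop 0: in={3} → {0,3} (no change)
  #2 pop 1: in={} → {} (no change)
  #3 pop 2: in={0,3} → {0,3} (was {}); enqueue []
  #4 pop 3: in={0,1,2,3} → {0,2,3} (was {}); enqueue []
  #5 pop 4: in={} → {3} (no change)
  #6 pop 5: in={} → {0,3} (was {0}); enqueue [2]
  #7 pop 6: in={} → {0,1,2,3} (was {1,2,3}); enqueue [3]
  #8 pop 7: in={3} → {0} (no change)
  #9 pop 2: in={0,3} → {0,3} (no change)
  #10 pop 3: in={0,1,2,3} → {0,2,3} (no change)

Fixpoint:
  val[0] = {0,3}
  val[1] = {}
  val[2] = {0,3}
  val[3] = {0,2,3}
  val[4] = {3}
  val[5] = {0,3}
  val[6] = {0,1,2,3}
  val[7] = {0}

{0,3}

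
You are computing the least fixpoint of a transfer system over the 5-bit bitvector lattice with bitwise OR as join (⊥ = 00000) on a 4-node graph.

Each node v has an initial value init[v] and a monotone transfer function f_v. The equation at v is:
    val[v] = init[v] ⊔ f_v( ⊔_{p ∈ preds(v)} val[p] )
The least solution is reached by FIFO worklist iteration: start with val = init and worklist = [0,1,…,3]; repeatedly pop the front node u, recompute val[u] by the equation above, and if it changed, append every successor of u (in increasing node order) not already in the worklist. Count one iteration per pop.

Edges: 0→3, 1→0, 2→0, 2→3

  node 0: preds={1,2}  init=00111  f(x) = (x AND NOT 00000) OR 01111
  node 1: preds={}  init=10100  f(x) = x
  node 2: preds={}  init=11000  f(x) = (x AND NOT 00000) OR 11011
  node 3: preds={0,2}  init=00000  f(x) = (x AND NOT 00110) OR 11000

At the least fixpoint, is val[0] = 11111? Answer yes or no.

Iteration log — 5 steps:
  step 1. node 0  ⊔preds=11100  new=11111  old=00111  +wl: 
  step 2. node 1  ⊔preds=00000  new=10100  stable
  step 3. node 2  ⊔preds=00000  new=11011  old=11000  +wl: 0
  step 4. node 3  ⊔preds=11111  new=11001  old=00000  +wl: 
  step 5. node 0  ⊔preds=11111  new=11111  stable

Least fixpoint reached:
  node 0: 11111
  node 1: 10100
  node 2: 11011
  node 3: 11001

yes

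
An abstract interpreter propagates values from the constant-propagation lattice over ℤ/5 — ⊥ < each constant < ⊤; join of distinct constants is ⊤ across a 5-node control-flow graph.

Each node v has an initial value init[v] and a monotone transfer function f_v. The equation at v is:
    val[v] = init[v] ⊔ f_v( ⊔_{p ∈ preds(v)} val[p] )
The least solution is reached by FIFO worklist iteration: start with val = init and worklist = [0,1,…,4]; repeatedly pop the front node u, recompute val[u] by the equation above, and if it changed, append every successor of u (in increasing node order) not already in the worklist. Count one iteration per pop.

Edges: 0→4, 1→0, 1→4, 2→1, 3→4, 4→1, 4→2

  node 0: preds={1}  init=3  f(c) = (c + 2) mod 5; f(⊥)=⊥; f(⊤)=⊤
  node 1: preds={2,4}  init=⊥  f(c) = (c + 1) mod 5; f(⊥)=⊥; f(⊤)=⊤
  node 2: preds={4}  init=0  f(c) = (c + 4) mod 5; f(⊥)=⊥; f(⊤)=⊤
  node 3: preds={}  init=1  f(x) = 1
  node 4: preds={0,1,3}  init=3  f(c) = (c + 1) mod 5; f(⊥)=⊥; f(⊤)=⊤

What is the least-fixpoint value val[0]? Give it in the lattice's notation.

⊤

Trace (9 dequeues):
  [1] u=0 | in ⊥ | out 3 | ==
  [2] u=1 | in ⊤ | out ⊤ | prev ⊥ | push {0}
  [3] u=2 | in 3 | out ⊤ | prev 0 | push {1}
  [4] u=3 | in ⊥ | out 1 | ==
  [5] u=4 | in ⊤ | out ⊤ | prev 3 | push {2}
  [6] u=0 | in ⊤ | out ⊤ | prev 3 | push {4}
  [7] u=1 | in ⊤ | out ⊤ | ==
  [8] u=2 | in ⊤ | out ⊤ | ==
  [9] u=4 | in ⊤ | out ⊤ | ==

Converged values:
  [0] ⊤
  [1] ⊤
  [2] ⊤
  [3] 1
  [4] ⊤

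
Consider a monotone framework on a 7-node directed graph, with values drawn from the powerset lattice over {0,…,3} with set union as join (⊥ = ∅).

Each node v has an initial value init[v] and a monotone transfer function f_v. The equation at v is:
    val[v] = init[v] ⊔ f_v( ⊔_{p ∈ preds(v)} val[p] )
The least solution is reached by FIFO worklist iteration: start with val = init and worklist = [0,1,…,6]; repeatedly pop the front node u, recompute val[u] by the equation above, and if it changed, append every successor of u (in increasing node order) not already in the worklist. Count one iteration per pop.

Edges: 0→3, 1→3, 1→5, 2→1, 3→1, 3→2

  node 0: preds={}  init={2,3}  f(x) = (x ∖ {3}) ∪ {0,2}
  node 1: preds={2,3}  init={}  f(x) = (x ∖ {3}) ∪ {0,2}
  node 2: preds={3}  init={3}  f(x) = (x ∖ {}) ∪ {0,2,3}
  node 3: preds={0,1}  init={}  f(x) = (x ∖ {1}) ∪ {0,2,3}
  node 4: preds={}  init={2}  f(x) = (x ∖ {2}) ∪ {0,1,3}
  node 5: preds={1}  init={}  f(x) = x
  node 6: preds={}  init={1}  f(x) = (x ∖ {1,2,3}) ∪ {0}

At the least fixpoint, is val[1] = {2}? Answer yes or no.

no

Worklist (9 pops):
  #1 pop 0: in={} → {0,2,3} (was {2,3}); enqueue []
  #2 pop 1: in={3} → {0,2} (was {}); enqueue []
  #3 pop 2: in={} → {0,2,3} (was {3}); enqueue [1]
  #4 pop 3: in={0,2,3} → {0,2,3} (was {}); enqueue [2]
  #5 pop 4: in={} → {0,1,2,3} (was {2}); enqueue []
  #6 pop 5: in={0,2} → {0,2} (was {}); enqueue []
  #7 pop 6: in={} → {0,1} (was {1}); enqueue []
  #8 pop 1: in={0,2,3} → {0,2} (no change)
  #9 pop 2: in={0,2,3} → {0,2,3} (no change)

Fixpoint:
  val[0] = {0,2,3}
  val[1] = {0,2}
  val[2] = {0,2,3}
  val[3] = {0,2,3}
  val[4] = {0,1,2,3}
  val[5] = {0,2}
  val[6] = {0,1}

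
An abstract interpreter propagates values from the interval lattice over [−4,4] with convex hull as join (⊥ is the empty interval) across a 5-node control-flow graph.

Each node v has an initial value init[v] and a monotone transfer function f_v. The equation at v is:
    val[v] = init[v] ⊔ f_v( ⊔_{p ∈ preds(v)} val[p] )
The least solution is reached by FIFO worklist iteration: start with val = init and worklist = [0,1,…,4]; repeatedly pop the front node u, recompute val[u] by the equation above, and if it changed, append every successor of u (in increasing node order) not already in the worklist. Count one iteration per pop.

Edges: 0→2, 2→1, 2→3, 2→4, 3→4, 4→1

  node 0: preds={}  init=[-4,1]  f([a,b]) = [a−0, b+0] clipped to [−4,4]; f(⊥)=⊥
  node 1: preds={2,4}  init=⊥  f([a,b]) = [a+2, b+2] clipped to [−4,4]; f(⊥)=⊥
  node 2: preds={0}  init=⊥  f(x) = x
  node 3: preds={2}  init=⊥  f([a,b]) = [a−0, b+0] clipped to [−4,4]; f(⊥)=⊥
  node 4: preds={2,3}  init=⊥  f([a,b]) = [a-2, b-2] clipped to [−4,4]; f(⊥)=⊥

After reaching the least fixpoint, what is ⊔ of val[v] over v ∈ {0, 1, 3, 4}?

Iteration log — 6 steps:
  step 1. node 0  ⊔preds=⊥  new=[-4,1]  stable
  step 2. node 1  ⊔preds=⊥  new=⊥  stable
  step 3. node 2  ⊔preds=[-4,1]  new=[-4,1]  old=⊥  +wl: 1
  step 4. node 3  ⊔preds=[-4,1]  new=[-4,1]  old=⊥  +wl: 
  step 5. node 4  ⊔preds=[-4,1]  new=[-4,-1]  old=⊥  +wl: 
  step 6. node 1  ⊔preds=[-4,1]  new=[-2,3]  old=⊥  +wl: 

Least fixpoint reached:
  node 0: [-4,1]
  node 1: [-2,3]
  node 2: [-4,1]
  node 3: [-4,1]
  node 4: [-4,-1]

[-4,3]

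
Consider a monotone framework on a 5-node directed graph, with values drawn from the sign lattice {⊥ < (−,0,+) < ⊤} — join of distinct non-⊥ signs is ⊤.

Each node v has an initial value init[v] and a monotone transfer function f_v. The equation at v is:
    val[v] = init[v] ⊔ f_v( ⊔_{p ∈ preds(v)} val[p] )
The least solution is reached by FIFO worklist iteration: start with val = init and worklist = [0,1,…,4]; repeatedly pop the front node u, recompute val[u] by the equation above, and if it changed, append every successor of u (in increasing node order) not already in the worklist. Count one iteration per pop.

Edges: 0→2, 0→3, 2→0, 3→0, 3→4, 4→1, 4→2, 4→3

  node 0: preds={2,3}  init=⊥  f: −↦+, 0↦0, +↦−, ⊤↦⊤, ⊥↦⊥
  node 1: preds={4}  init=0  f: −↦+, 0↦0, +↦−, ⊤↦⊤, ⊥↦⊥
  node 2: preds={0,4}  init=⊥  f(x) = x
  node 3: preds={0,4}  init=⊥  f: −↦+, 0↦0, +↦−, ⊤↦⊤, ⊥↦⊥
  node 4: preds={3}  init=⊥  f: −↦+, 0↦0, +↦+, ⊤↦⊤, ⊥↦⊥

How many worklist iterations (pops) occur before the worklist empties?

Iteration log — 5 steps:
  step 1. node 0  ⊔preds=⊥  new=⊥  stable
  step 2. node 1  ⊔preds=⊥  new=0  stable
  step 3. node 2  ⊔preds=⊥  new=⊥  stable
  step 4. node 3  ⊔preds=⊥  new=⊥  stable
  step 5. node 4  ⊔preds=⊥  new=⊥  stable

Least fixpoint reached:
  node 0: ⊥
  node 1: 0
  node 2: ⊥
  node 3: ⊥
  node 4: ⊥

5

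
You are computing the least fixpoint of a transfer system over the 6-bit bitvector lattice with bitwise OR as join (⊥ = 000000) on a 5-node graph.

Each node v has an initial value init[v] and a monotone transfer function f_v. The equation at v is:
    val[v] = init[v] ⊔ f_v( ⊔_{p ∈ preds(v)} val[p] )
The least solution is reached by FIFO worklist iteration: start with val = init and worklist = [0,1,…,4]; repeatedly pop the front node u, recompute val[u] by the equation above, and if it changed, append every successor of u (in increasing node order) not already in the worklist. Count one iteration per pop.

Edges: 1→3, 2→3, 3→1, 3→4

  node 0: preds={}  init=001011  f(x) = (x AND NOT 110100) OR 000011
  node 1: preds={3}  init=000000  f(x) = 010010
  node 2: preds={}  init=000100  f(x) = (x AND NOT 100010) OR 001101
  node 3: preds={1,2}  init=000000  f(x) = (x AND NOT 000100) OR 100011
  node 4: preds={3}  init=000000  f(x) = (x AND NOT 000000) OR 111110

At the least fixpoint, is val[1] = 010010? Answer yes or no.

yes

Worklist (6 pops):
  #1 pop 0: in=000000 → 001011 (no change)
  #2 pop 1: in=000000 → 010010 (was 000000); enqueue []
  #3 pop 2: in=000000 → 001101 (was 000100); enqueue []
  #4 pop 3: in=011111 → 111011 (was 000000); enqueue [1]
  #5 pop 4: in=111011 → 111111 (was 000000); enqueue []
  #6 pop 1: in=111011 → 010010 (no change)

Fixpoint:
  val[0] = 001011
  val[1] = 010010
  val[2] = 001101
  val[3] = 111011
  val[4] = 111111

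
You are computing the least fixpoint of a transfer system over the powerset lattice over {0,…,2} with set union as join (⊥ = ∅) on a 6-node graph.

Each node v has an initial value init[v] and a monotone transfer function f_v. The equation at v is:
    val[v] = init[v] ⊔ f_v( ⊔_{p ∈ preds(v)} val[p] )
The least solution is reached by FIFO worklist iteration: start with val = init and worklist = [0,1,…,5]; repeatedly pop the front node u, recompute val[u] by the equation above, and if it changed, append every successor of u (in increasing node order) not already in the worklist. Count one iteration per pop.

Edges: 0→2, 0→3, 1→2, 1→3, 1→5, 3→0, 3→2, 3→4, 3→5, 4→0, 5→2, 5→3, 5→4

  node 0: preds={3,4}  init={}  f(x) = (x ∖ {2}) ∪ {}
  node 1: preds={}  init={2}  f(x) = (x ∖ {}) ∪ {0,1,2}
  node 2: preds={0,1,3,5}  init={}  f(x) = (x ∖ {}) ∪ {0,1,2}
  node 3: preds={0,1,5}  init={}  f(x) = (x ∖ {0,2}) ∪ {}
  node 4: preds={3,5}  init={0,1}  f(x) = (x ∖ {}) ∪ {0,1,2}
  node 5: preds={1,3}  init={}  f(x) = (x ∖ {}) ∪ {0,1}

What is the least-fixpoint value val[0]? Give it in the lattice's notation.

{0,1}

Iteration log — 10 steps:
  step 1. node 0  ⊔preds={0,1}  new={0,1}  old={}  +wl: 
  step 2. node 1  ⊔preds={}  new={0,1,2}  old={2}  +wl: 
  step 3. node 2  ⊔preds={0,1,2}  new={0,1,2}  old={}  +wl: 
  step 4. node 3  ⊔preds={0,1,2}  new={1}  old={}  +wl: 0,2
  step 5. node 4  ⊔preds={1}  new={0,1,2}  old={0,1}  +wl: 
  step 6. node 5  ⊔preds={0,1,2}  new={0,1,2}  old={}  +wl: 3,4
  step 7. node 0  ⊔preds={0,1,2}  new={0,1}  stable
  step 8. node 2  ⊔preds={0,1,2}  new={0,1,2}  stable
  step 9. node 3  ⊔preds={0,1,2}  new={1}  stable
  step 10. node 4  ⊔preds={0,1,2}  new={0,1,2}  stable

Least fixpoint reached:
  node 0: {0,1}
  node 1: {0,1,2}
  node 2: {0,1,2}
  node 3: {1}
  node 4: {0,1,2}
  node 5: {0,1,2}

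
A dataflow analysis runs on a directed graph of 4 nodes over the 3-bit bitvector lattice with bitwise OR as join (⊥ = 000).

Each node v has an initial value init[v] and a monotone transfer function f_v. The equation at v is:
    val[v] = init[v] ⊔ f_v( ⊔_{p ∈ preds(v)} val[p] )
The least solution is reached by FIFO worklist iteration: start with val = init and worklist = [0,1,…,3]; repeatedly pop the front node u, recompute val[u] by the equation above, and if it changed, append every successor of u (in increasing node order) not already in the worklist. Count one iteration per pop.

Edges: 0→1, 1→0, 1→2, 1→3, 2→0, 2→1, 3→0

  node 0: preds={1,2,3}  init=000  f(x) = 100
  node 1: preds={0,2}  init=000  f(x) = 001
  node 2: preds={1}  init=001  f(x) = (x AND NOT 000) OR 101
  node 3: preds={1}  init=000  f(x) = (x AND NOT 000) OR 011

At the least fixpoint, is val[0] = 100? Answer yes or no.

yes

Iteration log — 6 steps:
  step 1. node 0  ⊔preds=001  new=100  old=000  +wl: 
  step 2. node 1  ⊔preds=101  new=001  old=000  +wl: 0
  step 3. node 2  ⊔preds=001  new=101  old=001  +wl: 1
  step 4. node 3  ⊔preds=001  new=011  old=000  +wl: 
  step 5. node 0  ⊔preds=111  new=100  stable
  step 6. node 1  ⊔preds=101  new=001  stable

Least fixpoint reached:
  node 0: 100
  node 1: 001
  node 2: 101
  node 3: 011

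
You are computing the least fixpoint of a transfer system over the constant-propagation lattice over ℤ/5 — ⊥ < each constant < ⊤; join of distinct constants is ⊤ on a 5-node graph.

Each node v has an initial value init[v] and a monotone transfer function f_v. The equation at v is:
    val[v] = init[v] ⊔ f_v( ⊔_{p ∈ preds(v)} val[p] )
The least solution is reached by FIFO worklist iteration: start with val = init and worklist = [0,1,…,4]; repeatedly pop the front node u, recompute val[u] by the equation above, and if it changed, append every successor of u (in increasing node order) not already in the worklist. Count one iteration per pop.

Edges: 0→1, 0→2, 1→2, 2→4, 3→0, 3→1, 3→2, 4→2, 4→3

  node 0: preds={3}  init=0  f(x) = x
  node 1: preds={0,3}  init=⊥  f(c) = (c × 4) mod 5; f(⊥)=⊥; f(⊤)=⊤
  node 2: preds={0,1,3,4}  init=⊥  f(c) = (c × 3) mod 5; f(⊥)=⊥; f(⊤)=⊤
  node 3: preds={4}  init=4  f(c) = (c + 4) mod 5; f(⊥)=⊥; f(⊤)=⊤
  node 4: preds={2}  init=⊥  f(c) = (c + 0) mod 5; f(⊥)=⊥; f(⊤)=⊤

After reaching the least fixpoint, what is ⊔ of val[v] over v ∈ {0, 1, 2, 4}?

⊤

Iteration log — 10 steps:
  step 1. node 0  ⊔preds=4  new=⊤  old=0  +wl: 
  step 2. node 1  ⊔preds=⊤  new=⊤  old=⊥  +wl: 
  step 3. node 2  ⊔preds=⊤  new=⊤  old=⊥  +wl: 
  step 4. node 3  ⊔preds=⊥  new=4  stable
  step 5. node 4  ⊔preds=⊤  new=⊤  old=⊥  +wl: 2,3
  step 6. node 2  ⊔preds=⊤  new=⊤  stable
  step 7. node 3  ⊔preds=⊤  new=⊤  old=4  +wl: 0,1,2
  step 8. node 0  ⊔preds=⊤  new=⊤  stable
  step 9. node 1  ⊔preds=⊤  new=⊤  stable
  step 10. node 2  ⊔preds=⊤  new=⊤  stable

Least fixpoint reached:
  node 0: ⊤
  node 1: ⊤
  node 2: ⊤
  node 3: ⊤
  node 4: ⊤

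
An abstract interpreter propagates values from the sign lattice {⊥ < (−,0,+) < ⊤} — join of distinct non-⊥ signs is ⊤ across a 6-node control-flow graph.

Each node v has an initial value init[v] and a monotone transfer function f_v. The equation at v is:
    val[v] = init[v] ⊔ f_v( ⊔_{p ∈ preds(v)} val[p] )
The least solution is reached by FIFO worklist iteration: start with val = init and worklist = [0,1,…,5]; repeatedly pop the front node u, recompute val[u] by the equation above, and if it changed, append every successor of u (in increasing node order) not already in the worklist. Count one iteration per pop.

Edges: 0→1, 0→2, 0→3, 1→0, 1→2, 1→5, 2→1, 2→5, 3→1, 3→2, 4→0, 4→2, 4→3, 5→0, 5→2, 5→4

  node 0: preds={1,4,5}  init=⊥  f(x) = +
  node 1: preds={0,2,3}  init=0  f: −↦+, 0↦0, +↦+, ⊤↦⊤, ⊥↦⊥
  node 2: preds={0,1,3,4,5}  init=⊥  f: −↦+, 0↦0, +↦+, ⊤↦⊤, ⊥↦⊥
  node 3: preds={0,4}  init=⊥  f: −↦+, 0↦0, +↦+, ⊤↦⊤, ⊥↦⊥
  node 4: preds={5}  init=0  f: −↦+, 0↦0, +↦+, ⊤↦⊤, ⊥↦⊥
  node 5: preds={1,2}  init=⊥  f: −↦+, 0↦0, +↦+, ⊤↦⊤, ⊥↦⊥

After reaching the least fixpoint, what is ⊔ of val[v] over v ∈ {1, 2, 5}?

Iteration log — 13 steps:
  step 1. node 0  ⊔preds=0  new=+  old=⊥  +wl: 
  step 2. node 1  ⊔preds=+  new=⊤  old=0  +wl: 0
  step 3. node 2  ⊔preds=⊤  new=⊤  old=⊥  +wl: 1
  step 4. node 3  ⊔preds=⊤  new=⊤  old=⊥  +wl: 2
  step 5. node 4  ⊔preds=⊥  new=0  stable
  step 6. node 5  ⊔preds=⊤  new=⊤  old=⊥  +wl: 4
  step 7. node 0  ⊔preds=⊤  new=+  stable
  step 8. node 1  ⊔preds=⊤  new=⊤  stable
  step 9. node 2  ⊔preds=⊤  new=⊤  stable
  step 10. node 4  ⊔preds=⊤  new=⊤  old=0  +wl: 0,2,3
  step 11. node 0  ⊔preds=⊤  new=+  stable
  step 12. node 2  ⊔preds=⊤  new=⊤  stable
  step 13. node 3  ⊔preds=⊤  new=⊤  stable

Least fixpoint reached:
  node 0: +
  node 1: ⊤
  node 2: ⊤
  node 3: ⊤
  node 4: ⊤
  node 5: ⊤

⊤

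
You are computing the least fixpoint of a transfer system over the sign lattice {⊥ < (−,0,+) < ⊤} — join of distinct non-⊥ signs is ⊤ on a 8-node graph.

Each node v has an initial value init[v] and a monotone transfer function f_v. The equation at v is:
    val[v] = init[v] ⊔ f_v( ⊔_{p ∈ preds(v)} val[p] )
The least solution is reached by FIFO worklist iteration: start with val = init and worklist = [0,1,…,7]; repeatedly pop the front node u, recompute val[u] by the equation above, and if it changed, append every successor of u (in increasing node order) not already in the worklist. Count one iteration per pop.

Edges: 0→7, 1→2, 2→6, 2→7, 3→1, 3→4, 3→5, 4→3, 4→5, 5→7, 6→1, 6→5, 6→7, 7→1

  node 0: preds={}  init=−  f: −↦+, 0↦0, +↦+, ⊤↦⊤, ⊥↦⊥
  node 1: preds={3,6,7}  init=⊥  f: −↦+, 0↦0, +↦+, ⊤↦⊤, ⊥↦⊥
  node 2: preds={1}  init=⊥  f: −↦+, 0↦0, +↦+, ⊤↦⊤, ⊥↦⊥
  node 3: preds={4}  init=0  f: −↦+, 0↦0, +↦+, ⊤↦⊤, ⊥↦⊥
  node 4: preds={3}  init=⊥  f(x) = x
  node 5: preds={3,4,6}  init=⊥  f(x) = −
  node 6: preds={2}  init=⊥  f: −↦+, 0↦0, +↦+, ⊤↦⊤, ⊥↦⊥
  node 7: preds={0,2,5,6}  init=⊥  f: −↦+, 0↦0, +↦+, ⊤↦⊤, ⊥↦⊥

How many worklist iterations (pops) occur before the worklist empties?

16

Worklist (16 pops):
  #1 pop 0: in=⊥ → − (no change)
  #2 pop 1: in=0 → 0 (was ⊥); enqueue []
  #3 pop 2: in=0 → 0 (was ⊥); enqueue []
  #4 pop 3: in=⊥ → 0 (no change)
  #5 pop 4: in=0 → 0 (was ⊥); enqueue [3]
  #6 pop 5: in=0 → − (was ⊥); enqueue []
  #7 pop 6: in=0 → 0 (was ⊥); enqueue [1,5]
  #8 pop 7: in=⊤ → ⊤ (was ⊥); enqueue []
  #9 pop 3: in=0 → 0 (no change)
  #10 pop 1: in=⊤ → ⊤ (was 0); enqueue [2]
  #11 pop 5: in=0 → − (no change)
  #12 pop 2: in=⊤ → ⊤ (was 0); enqueue [6,7]
  #13 pop 6: in=⊤ → ⊤ (was 0); enqueue [1,5]
  #14 pop 7: in=⊤ → ⊤ (no change)
  #15 pop 1: in=⊤ → ⊤ (no change)
  #16 pop 5: in=⊤ → − (no change)

Fixpoint:
  val[0] = −
  val[1] = ⊤
  val[2] = ⊤
  val[3] = 0
  val[4] = 0
  val[5] = −
  val[6] = ⊤
  val[7] = ⊤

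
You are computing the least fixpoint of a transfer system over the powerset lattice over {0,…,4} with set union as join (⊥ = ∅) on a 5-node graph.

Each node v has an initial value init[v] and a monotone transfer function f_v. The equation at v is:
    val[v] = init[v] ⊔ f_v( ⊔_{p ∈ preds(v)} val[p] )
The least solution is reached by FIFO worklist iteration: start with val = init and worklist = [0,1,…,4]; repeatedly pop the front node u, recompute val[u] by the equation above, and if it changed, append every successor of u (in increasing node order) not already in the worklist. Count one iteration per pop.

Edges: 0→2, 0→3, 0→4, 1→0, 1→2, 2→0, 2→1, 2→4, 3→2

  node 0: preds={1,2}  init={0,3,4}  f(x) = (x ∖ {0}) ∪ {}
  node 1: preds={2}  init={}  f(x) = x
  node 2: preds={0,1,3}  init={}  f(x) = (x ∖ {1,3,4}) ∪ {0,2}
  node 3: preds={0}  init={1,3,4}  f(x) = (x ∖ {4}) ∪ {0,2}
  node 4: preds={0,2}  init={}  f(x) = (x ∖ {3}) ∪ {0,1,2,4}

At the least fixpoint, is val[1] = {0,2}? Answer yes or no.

yes

Trace (11 dequeues):
  [1] u=0 | in {} | out {0,3,4} | ==
  [2] u=1 | in {} | out {} | ==
  [3] u=2 | in {0,1,3,4} | out {0,2} | prev {} | push {0,1}
  [4] u=3 | in {0,3,4} | out {0,1,2,3,4} | prev {1,3,4} | push {2}
  [5] u=4 | in {0,2,3,4} | out {0,1,2,4} | prev {} | push {}
  [6] u=0 | in {0,2} | out {0,2,3,4} | prev {0,3,4} | push {3,4}
  [7] u=1 | in {0,2} | out {0,2} | prev {} | push {0}
  [8] u=2 | in {0,1,2,3,4} | out {0,2} | ==
  [9] u=3 | in {0,2,3,4} | out {0,1,2,3,4} | ==
  [10] u=4 | in {0,2,3,4} | out {0,1,2,4} | ==
  [11] u=0 | in {0,2} | out {0,2,3,4} | ==

Converged values:
  [0] {0,2,3,4}
  [1] {0,2}
  [2] {0,2}
  [3] {0,1,2,3,4}
  [4] {0,1,2,4}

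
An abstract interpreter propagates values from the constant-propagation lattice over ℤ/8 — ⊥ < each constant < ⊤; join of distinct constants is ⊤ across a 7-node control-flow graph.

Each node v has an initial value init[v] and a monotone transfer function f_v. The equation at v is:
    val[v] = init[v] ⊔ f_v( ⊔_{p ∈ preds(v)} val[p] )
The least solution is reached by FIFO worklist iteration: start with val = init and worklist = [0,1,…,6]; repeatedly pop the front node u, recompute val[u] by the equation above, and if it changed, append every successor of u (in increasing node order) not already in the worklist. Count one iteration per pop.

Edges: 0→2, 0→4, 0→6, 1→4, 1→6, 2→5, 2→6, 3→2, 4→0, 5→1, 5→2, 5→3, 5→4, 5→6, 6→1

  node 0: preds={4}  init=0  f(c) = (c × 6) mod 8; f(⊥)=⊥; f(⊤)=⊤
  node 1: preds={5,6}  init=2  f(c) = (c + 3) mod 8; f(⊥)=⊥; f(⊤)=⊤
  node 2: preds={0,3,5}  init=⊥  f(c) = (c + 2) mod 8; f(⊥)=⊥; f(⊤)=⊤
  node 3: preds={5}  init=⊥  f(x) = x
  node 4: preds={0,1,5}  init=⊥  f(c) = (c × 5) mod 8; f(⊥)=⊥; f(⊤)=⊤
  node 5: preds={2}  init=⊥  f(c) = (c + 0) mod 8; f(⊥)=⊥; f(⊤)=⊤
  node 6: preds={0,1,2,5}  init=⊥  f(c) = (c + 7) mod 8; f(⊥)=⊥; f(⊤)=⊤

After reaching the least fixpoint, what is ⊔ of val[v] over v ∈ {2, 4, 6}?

⊤

Trace (20 dequeues):
  [1] u=0 | in ⊥ | out 0 | ==
  [2] u=1 | in ⊥ | out 2 | ==
  [3] u=2 | in 0 | out 2 | prev ⊥ | push {}
  [4] u=3 | in ⊥ | out ⊥ | ==
  [5] u=4 | in ⊤ | out ⊤ | prev ⊥ | push {0}
  [6] u=5 | in 2 | out 2 | prev ⊥ | push {1,2,3,4}
  [7] u=6 | in ⊤ | out ⊤ | prev ⊥ | push {}
  [8] u=0 | in ⊤ | out ⊤ | prev 0 | push {6}
  [9] u=1 | in ⊤ | out ⊤ | prev 2 | push {}
  [10] u=2 | in ⊤ | out ⊤ | prev 2 | push {5}
  [11] u=3 | in 2 | out 2 | prev ⊥ | push {2}
  [12] u=4 | in ⊤ | out ⊤ | ==
  [13] u=6 | in ⊤ | out ⊤ | ==
  [14] u=5 | in ⊤ | out ⊤ | prev 2 | push {1,3,4,6}
  [15] u=2 | in ⊤ | out ⊤ | ==
  [16] u=1 | in ⊤ | out ⊤ | ==
  [17] u=3 | in ⊤ | out ⊤ | prev 2 | push {2}
  [18] u=4 | in ⊤ | out ⊤ | ==
  [19] u=6 | in ⊤ | out ⊤ | ==
  [20] u=2 | in ⊤ | out ⊤ | ==

Converged values:
  [0] ⊤
  [1] ⊤
  [2] ⊤
  [3] ⊤
  [4] ⊤
  [5] ⊤
  [6] ⊤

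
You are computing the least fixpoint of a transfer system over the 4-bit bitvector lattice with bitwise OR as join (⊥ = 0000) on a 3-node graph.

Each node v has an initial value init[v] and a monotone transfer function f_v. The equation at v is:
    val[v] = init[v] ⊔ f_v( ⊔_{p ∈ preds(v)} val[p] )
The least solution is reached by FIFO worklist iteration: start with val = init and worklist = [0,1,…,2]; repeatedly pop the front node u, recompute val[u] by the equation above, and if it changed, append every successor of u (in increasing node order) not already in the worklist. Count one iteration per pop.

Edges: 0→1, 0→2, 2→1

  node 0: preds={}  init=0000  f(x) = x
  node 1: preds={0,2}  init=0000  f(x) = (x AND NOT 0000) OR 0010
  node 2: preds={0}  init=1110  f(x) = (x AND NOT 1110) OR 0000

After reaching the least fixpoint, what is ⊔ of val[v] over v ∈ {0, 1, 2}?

Iteration log — 3 steps:
  step 1. node 0  ⊔preds=0000  new=0000  stable
  step 2. node 1  ⊔preds=1110  new=1110  old=0000  +wl: 
  step 3. node 2  ⊔preds=0000  new=1110  stable

Least fixpoint reached:
  node 0: 0000
  node 1: 1110
  node 2: 1110

1110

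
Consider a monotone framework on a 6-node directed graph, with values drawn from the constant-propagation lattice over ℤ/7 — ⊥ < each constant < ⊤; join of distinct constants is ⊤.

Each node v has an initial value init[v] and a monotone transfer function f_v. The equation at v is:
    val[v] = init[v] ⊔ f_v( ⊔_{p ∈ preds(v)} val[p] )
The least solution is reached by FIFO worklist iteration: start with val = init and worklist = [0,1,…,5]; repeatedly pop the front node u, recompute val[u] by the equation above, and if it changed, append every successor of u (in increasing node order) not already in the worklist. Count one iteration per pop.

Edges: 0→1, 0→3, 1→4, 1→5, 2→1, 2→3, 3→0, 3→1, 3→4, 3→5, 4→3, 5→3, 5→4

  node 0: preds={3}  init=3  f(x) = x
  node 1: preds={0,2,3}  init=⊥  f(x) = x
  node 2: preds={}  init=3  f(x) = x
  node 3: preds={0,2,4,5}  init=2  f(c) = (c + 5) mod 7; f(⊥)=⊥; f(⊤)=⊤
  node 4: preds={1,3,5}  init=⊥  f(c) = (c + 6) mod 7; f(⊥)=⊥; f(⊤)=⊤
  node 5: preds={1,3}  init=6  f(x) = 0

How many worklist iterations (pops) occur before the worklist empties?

10

Worklist (10 pops):
  #1 pop 0: in=2 → ⊤ (was 3); enqueue []
  #2 pop 1: in=⊤ → ⊤ (was ⊥); enqueue []
  #3 pop 2: in=⊥ → 3 (no change)
  #4 pop 3: in=⊤ → ⊤ (was 2); enqueue [0,1]
  #5 pop 4: in=⊤ → ⊤ (was ⊥); enqueue [3]
  #6 pop 5: in=⊤ → ⊤ (was 6); enqueue [4]
  #7 pop 0: in=⊤ → ⊤ (no change)
  #8 pop 1: in=⊤ → ⊤ (no change)
  #9 pop 3: in=⊤ → ⊤ (no change)
  #10 pop 4: in=⊤ → ⊤ (no change)

Fixpoint:
  val[0] = ⊤
  val[1] = ⊤
  val[2] = 3
  val[3] = ⊤
  val[4] = ⊤
  val[5] = ⊤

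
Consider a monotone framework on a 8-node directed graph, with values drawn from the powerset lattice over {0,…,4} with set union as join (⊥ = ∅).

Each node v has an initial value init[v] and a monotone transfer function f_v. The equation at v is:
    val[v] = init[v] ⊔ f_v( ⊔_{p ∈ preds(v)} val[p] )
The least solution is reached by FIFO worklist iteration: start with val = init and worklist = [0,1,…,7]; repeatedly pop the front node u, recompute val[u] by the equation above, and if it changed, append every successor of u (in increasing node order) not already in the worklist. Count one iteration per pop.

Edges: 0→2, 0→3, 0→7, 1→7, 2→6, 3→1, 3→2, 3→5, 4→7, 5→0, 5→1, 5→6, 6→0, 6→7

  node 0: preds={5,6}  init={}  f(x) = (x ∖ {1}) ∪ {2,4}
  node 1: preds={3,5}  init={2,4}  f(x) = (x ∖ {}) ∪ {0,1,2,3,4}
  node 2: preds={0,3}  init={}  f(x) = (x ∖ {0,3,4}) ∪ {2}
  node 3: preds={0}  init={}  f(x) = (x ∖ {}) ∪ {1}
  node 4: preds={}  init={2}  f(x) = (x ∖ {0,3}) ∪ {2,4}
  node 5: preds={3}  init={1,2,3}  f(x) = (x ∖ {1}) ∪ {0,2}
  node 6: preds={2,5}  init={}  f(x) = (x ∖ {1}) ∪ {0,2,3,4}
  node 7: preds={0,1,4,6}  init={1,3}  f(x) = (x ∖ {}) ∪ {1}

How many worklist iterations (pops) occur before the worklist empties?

18

Trace (18 dequeues):
  [1] u=0 | in {1,2,3} | out {2,3,4} | prev {} | push {}
  [2] u=1 | in {1,2,3} | out {0,1,2,3,4} | prev {2,4} | push {}
  [3] u=2 | in {2,3,4} | out {2} | prev {} | push {}
  [4] u=3 | in {2,3,4} | out {1,2,3,4} | prev {} | push {1,2}
  [5] u=4 | in {} | out {2,4} | prev {2} | push {}
  [6] u=5 | in {1,2,3,4} | out {0,1,2,3,4} | prev {1,2,3} | push {0}
  [7] u=6 | in {0,1,2,3,4} | out {0,2,3,4} | prev {} | push {}
  [8] u=7 | in {0,1,2,3,4} | out {0,1,2,3,4} | prev {1,3} | push {}
  [9] u=1 | in {0,1,2,3,4} | out {0,1,2,3,4} | ==
  [10] u=2 | in {1,2,3,4} | out {1,2} | prev {2} | push {6}
  [11] u=0 | in {0,1,2,3,4} | out {0,2,3,4} | prev {2,3,4} | push {2,3,7}
  [12] u=6 | in {0,1,2,3,4} | out {0,2,3,4} | ==
  [13] u=2 | in {0,1,2,3,4} | out {1,2} | ==
  [14] u=3 | in {0,2,3,4} | out {0,1,2,3,4} | prev {1,2,3,4} | push {1,2,5}
  [15] u=7 | in {0,1,2,3,4} | out {0,1,2,3,4} | ==
  [16] u=1 | in {0,1,2,3,4} | out {0,1,2,3,4} | ==
  [17] u=2 | in {0,1,2,3,4} | out {1,2} | ==
  [18] u=5 | in {0,1,2,3,4} | out {0,1,2,3,4} | ==

Converged values:
  [0] {0,2,3,4}
  [1] {0,1,2,3,4}
  [2] {1,2}
  [3] {0,1,2,3,4}
  [4] {2,4}
  [5] {0,1,2,3,4}
  [6] {0,2,3,4}
  [7] {0,1,2,3,4}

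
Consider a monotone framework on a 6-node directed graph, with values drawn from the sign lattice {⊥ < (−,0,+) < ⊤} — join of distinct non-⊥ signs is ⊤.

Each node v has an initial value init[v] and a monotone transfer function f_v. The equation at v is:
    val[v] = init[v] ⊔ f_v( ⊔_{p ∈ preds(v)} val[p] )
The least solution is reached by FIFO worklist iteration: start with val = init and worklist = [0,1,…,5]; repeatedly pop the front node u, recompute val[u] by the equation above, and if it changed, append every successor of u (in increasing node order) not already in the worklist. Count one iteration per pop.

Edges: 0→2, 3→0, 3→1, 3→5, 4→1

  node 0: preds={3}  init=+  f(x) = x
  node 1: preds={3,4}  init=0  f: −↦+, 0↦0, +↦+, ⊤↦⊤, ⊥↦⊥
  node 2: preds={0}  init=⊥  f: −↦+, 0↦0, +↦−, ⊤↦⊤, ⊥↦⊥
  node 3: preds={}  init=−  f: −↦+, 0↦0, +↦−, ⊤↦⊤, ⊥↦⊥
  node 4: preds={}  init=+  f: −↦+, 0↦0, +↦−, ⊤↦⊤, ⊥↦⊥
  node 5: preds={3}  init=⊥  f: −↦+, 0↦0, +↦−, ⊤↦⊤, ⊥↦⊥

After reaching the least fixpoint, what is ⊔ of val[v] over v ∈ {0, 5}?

⊤

Iteration log — 6 steps:
  step 1. node 0  ⊔preds=−  new=⊤  old=+  +wl: 
  step 2. node 1  ⊔preds=⊤  new=⊤  old=0  +wl: 
  step 3. node 2  ⊔preds=⊤  new=⊤  old=⊥  +wl: 
  step 4. node 3  ⊔preds=⊥  new=−  stable
  step 5. node 4  ⊔preds=⊥  new=+  stable
  step 6. node 5  ⊔preds=−  new=+  old=⊥  +wl: 

Least fixpoint reached:
  node 0: ⊤
  node 1: ⊤
  node 2: ⊤
  node 3: −
  node 4: +
  node 5: +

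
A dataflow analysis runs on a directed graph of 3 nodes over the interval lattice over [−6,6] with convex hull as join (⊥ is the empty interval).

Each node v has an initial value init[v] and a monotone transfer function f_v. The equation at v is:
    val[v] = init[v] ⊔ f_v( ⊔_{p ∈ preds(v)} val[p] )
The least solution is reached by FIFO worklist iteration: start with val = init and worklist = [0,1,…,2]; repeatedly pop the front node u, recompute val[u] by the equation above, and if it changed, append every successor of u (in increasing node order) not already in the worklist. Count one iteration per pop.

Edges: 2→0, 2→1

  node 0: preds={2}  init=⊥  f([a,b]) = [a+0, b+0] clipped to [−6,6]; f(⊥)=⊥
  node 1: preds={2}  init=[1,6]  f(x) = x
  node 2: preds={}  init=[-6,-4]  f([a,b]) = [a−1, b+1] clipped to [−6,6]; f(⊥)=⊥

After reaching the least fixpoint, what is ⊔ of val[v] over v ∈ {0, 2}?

Iteration log — 3 steps:
  step 1. node 0  ⊔preds=[-6,-4]  new=[-6,-4]  old=⊥  +wl: 
  step 2. node 1  ⊔preds=[-6,-4]  new=[-6,6]  old=[1,6]  +wl: 
  step 3. node 2  ⊔preds=⊥  new=[-6,-4]  stable

Least fixpoint reached:
  node 0: [-6,-4]
  node 1: [-6,6]
  node 2: [-6,-4]

[-6,-4]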